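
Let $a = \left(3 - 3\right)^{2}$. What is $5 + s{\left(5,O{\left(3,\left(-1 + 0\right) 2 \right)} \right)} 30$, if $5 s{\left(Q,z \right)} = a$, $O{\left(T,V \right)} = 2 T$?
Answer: $5$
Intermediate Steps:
$a = 0$ ($a = 0^{2} = 0$)
$s{\left(Q,z \right)} = 0$ ($s{\left(Q,z \right)} = \frac{1}{5} \cdot 0 = 0$)
$5 + s{\left(5,O{\left(3,\left(-1 + 0\right) 2 \right)} \right)} 30 = 5 + 0 \cdot 30 = 5 + 0 = 5$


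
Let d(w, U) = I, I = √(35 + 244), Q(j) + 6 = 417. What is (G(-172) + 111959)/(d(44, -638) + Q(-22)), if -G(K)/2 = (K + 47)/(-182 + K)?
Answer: 1357438333/4974939 - 9908309*√31/4974939 ≈ 261.77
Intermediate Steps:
Q(j) = 411 (Q(j) = -6 + 417 = 411)
G(K) = -2*(47 + K)/(-182 + K) (G(K) = -2*(K + 47)/(-182 + K) = -2*(47 + K)/(-182 + K))
I = 3*√31 (I = √279 = 3*√31 ≈ 16.703)
d(w, U) = 3*√31
(G(-172) + 111959)/(d(44, -638) + Q(-22)) = (2*(-47 - 1*(-172))/(-182 - 172) + 111959)/(3*√31 + 411) = (2*(-47 + 172)/(-354) + 111959)/(411 + 3*√31) = (2*(-1/354)*125 + 111959)/(411 + 3*√31) = (-125/177 + 111959)/(411 + 3*√31) = 19816618/(177*(411 + 3*√31))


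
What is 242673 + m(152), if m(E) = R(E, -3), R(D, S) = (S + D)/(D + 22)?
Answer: 42225251/174 ≈ 2.4267e+5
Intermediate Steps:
R(D, S) = (D + S)/(22 + D)
m(E) = (-3 + E)/(22 + E) (m(E) = (E - 3)/(22 + E) = (-3 + E)/(22 + E))
242673 + m(152) = 242673 + (-3 + 152)/(22 + 152) = 242673 + 149/174 = 42225251/174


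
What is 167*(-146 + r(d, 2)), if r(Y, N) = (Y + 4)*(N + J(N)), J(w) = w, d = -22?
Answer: -36406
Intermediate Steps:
r(Y, N) = 2*N*(4 + Y) (r(Y, N) = (Y + 4)*(N + N) = (4 + Y)*(2*N) = 2*N*(4 + Y))
167*(-146 + r(d, 2)) = 167*(-146 + 2*2*(4 - 22)) = 167*(-146 + 2*2*(-18)) = 167*(-146 - 72) = 167*(-218) = -36406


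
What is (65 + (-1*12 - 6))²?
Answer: 2209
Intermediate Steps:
(65 + (-1*12 - 6))² = (65 + (-12 - 6))² = (65 - 18)² = 47² = 2209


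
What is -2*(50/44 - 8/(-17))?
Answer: -601/187 ≈ -3.2139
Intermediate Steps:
-2*(50/44 - 8/(-17)) = -2*(50*(1/44) - 8*(-1/17)) = -2*(25/22 + 8/17) = -2*601/374 = -601/187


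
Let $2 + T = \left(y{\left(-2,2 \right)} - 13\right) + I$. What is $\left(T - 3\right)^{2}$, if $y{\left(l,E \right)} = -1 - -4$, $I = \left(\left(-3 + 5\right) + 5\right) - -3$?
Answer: $25$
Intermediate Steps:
$I = 10$ ($I = \left(2 + 5\right) + 3 = 7 + 3 = 10$)
$y{\left(l,E \right)} = 3$ ($y{\left(l,E \right)} = -1 + 4 = 3$)
$T = -2$ ($T = -2 + \left(\left(3 - 13\right) + 10\right) = -2 + \left(-10 + 10\right) = -2 + 0 = -2$)
$\left(T - 3\right)^{2} = \left(-2 - 3\right)^{2} = \left(-5\right)^{2} = 25$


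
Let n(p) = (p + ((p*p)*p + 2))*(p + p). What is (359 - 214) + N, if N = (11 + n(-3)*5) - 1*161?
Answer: 835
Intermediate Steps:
n(p) = 2*p*(2 + p + p³) (n(p) = (p + (p²*p + 2))*(2*p) = (p + (p³ + 2))*(2*p) = (p + (2 + p³))*(2*p) = (2 + p + p³)*(2*p) = 2*p*(2 + p + p³))
N = 690 (N = (11 + (2*(-3)*(2 - 3 + (-3)³))*5) - 1*161 = (11 + (2*(-3)*(2 - 3 - 27))*5) - 161 = (11 + (2*(-3)*(-28))*5) - 161 = (11 + 168*5) - 161 = (11 + 840) - 161 = 851 - 161 = 690)
(359 - 214) + N = (359 - 214) + 690 = 145 + 690 = 835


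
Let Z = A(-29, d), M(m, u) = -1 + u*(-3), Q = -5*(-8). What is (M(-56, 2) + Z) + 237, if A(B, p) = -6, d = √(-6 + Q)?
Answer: 224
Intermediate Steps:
Q = 40
M(m, u) = -1 - 3*u
d = √34 (d = √(-6 + 40) = √34 ≈ 5.8309)
Z = -6
(M(-56, 2) + Z) + 237 = ((-1 - 3*2) - 6) + 237 = ((-1 - 6) - 6) + 237 = (-7 - 6) + 237 = -13 + 237 = 224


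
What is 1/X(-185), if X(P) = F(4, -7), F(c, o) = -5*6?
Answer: -1/30 ≈ -0.033333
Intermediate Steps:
F(c, o) = -30
X(P) = -30
1/X(-185) = 1/(-30) = -1/30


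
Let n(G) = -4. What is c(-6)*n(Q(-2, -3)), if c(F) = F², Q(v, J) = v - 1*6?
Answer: -144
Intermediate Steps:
Q(v, J) = -6 + v (Q(v, J) = v - 6 = -6 + v)
c(-6)*n(Q(-2, -3)) = (-6)²*(-4) = 36*(-4) = -144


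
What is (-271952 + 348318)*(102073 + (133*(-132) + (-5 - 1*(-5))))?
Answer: 6454225222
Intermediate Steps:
(-271952 + 348318)*(102073 + (133*(-132) + (-5 - 1*(-5)))) = 76366*(102073 + (-17556 + (-5 + 5))) = 76366*(102073 + (-17556 + 0)) = 76366*(102073 - 17556) = 76366*84517 = 6454225222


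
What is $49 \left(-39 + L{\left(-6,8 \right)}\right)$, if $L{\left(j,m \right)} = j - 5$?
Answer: $-2450$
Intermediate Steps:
$L{\left(j,m \right)} = -5 + j$
$49 \left(-39 + L{\left(-6,8 \right)}\right) = 49 \left(-39 - 11\right) = 49 \left(-50\right) = -2450$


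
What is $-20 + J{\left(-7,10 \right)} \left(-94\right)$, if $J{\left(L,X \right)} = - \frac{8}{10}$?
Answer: $\frac{276}{5} \approx 55.2$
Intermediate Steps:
$J{\left(L,X \right)} = - \frac{4}{5}$ ($J{\left(L,X \right)} = \left(-8\right) \frac{1}{10} = - \frac{4}{5}$)
$-20 + J{\left(-7,10 \right)} \left(-94\right) = -20 - - \frac{376}{5} = -20 + \frac{376}{5} = \frac{276}{5}$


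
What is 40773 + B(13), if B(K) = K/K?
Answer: 40774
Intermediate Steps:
B(K) = 1
40773 + B(13) = 40773 + 1 = 40774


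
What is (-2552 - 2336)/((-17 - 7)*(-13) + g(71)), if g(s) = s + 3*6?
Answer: -4888/401 ≈ -12.190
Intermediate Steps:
g(s) = 18 + s (g(s) = s + 18 = 18 + s)
(-2552 - 2336)/((-17 - 7)*(-13) + g(71)) = (-2552 - 2336)/((-17 - 7)*(-13) + (18 + 71)) = -4888/(-24*(-13) + 89) = -4888/(312 + 89) = -4888/401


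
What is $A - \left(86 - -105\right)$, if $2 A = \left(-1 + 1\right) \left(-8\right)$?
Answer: $-191$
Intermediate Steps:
$A = 0$ ($A = \frac{\left(-1 + 1\right) \left(-8\right)}{2} = \frac{0 \left(-8\right)}{2} = \frac{1}{2} \cdot 0 = 0$)
$A - \left(86 - -105\right) = 0 - \left(86 - -105\right) = 0 - \left(86 + 105\right) = 0 - 191 = -191$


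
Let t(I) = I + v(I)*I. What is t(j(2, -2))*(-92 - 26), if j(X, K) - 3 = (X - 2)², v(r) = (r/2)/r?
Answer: -531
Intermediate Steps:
v(r) = ½ (v(r) = (r*(½))/r = (r/2)/r = ½)
j(X, K) = 3 + (-2 + X)² (j(X, K) = 3 + (X - 2)² = 3 + (-2 + X)²)
t(I) = 3*I/2 (t(I) = I + I/2 = 3*I/2)
t(j(2, -2))*(-92 - 26) = (3*(3 + (-2 + 2)²)/2)*(-92 - 26) = (3*(3 + 0²)/2)*(-118) = (3*(3 + 0)/2)*(-118) = ((3/2)*3)*(-118) = (9/2)*(-118) = -531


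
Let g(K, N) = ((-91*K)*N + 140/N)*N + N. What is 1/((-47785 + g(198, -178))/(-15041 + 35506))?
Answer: -4093/114186027 ≈ -3.5845e-5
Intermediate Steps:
g(K, N) = N + N*(140/N - 91*K*N) (g(K, N) = (-91*K*N + 140/N)*N + N = (140/N - 91*K*N)*N + N = N*(140/N - 91*K*N) + N = N + N*(140/N - 91*K*N))
1/((-47785 + g(198, -178))/(-15041 + 35506)) = 1/((-47785 + (140 - 178 - 91*198*(-178)²))/(-15041 + 35506)) = 1/((-47785 + (140 - 178 - 91*198*31684))/20465) = 1/((-47785 + (140 - 178 - 570882312))*(1/20465)) = 1/((-47785 - 570882350)*(1/20465)) = 1/(-570930135*1/20465) = 1/(-114186027/4093) = -4093/114186027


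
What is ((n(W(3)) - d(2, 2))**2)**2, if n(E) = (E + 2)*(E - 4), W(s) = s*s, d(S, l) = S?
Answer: 7890481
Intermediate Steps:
W(s) = s**2
n(E) = (-4 + E)*(2 + E) (n(E) = (2 + E)*(-4 + E) = (-4 + E)*(2 + E))
((n(W(3)) - d(2, 2))**2)**2 = (((-8 + (3**2)**2 - 2*3**2) - 1*2)**2)**2 = (((-8 + 9**2 - 2*9) - 2)**2)**2 = (((-8 + 81 - 18) - 2)**2)**2 = ((55 - 2)**2)**2 = (53**2)**2 = 2809**2 = 7890481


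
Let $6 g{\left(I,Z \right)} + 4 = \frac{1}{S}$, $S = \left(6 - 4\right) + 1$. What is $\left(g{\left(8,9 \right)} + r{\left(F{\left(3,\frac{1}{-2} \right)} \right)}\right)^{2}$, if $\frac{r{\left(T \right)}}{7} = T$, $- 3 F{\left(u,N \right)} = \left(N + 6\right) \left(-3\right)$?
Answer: $\frac{116281}{81} \approx 1435.6$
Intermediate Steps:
$F{\left(u,N \right)} = 6 + N$ ($F{\left(u,N \right)} = - \frac{\left(N + 6\right) \left(-3\right)}{3} = - \frac{\left(6 + N\right) \left(-3\right)}{3} = - \frac{-18 - 3 N}{3} = 6 + N$)
$r{\left(T \right)} = 7 T$
$S = 3$ ($S = 2 + 1 = 3$)
$g{\left(I,Z \right)} = - \frac{11}{18}$ ($g{\left(I,Z \right)} = - \frac{2}{3} + \frac{1}{6 \cdot 3} = - \frac{2}{3} + \frac{1}{6} \cdot \frac{1}{3} = - \frac{2}{3} + \frac{1}{18} = - \frac{11}{18}$)
$\left(g{\left(8,9 \right)} + r{\left(F{\left(3,\frac{1}{-2} \right)} \right)}\right)^{2} = \left(- \frac{11}{18} + 7 \left(6 + \frac{1}{-2}\right)\right)^{2} = \left(- \frac{11}{18} + 7 \left(6 - \frac{1}{2}\right)\right)^{2} = \left(- \frac{11}{18} + 7 \cdot \frac{11}{2}\right)^{2} = \left(- \frac{11}{18} + \frac{77}{2}\right)^{2} = \left(\frac{341}{9}\right)^{2} = \frac{116281}{81}$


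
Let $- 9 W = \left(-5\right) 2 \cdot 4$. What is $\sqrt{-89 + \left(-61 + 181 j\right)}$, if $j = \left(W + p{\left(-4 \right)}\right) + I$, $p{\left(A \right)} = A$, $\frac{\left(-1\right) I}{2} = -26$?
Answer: $\frac{\sqrt{84082}}{3} \approx 96.656$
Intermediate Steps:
$I = 52$ ($I = \left(-2\right) \left(-26\right) = 52$)
$W = \frac{40}{9}$ ($W = - \frac{\left(-5\right) 2 \cdot 4}{9} = - \frac{\left(-10\right) 4}{9} = \left(- \frac{1}{9}\right) \left(-40\right) = \frac{40}{9} \approx 4.4444$)
$j = \frac{472}{9}$ ($j = \left(\frac{40}{9} - 4\right) + 52 = \frac{4}{9} + 52 = \frac{472}{9} \approx 52.444$)
$\sqrt{-89 + \left(-61 + 181 j\right)} = \sqrt{-89 + \left(-61 + 181 \cdot \frac{472}{9}\right)} = \sqrt{-89 + \left(-61 + \frac{85432}{9}\right)} = \sqrt{-89 + \frac{84883}{9}} = \sqrt{\frac{84082}{9}} = \frac{\sqrt{84082}}{3}$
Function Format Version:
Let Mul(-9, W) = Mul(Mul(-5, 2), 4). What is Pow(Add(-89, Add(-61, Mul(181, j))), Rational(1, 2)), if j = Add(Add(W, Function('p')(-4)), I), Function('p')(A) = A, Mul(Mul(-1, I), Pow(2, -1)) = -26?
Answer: Mul(Rational(1, 3), Pow(84082, Rational(1, 2))) ≈ 96.656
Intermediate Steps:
I = 52 (I = Mul(-2, -26) = 52)
W = Rational(40, 9) (W = Mul(Rational(-1, 9), Mul(Mul(-5, 2), 4)) = Mul(Rational(-1, 9), Mul(-10, 4)) = Mul(Rational(-1, 9), -40) = Rational(40, 9) ≈ 4.4444)
j = Rational(472, 9) (j = Add(Add(Rational(40, 9), -4), 52) = Add(Rational(4, 9), 52) = Rational(472, 9) ≈ 52.444)
Pow(Add(-89, Add(-61, Mul(181, j))), Rational(1, 2)) = Pow(Add(-89, Add(-61, Mul(181, Rational(472, 9)))), Rational(1, 2)) = Pow(Add(-89, Add(-61, Rational(85432, 9))), Rational(1, 2)) = Pow(Add(-89, Rational(84883, 9)), Rational(1, 2)) = Pow(Rational(84082, 9), Rational(1, 2)) = Mul(Rational(1, 3), Pow(84082, Rational(1, 2)))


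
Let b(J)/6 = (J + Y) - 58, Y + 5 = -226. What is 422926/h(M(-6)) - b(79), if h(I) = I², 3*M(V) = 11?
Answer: 3958794/121 ≈ 32717.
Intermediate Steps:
Y = -231 (Y = -5 - 226 = -231)
M(V) = 11/3 (M(V) = (⅓)*11 = 11/3)
b(J) = -1734 + 6*J (b(J) = 6*((J - 231) - 58) = 6*((-231 + J) - 58) = 6*(-289 + J) = -1734 + 6*J)
422926/h(M(-6)) - b(79) = 422926/((11/3)²) - (-1734 + 6*79) = 422926/(121/9) - (-1734 + 474) = 422926*(9/121) - 1*(-1260) = 3806334/121 + 1260 = 3958794/121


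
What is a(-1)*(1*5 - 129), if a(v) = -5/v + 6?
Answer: -1364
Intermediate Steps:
a(v) = 6 - 5/v
a(-1)*(1*5 - 129) = (6 - 5/(-1))*(1*5 - 129) = (6 - 5*(-1))*(5 - 129) = (6 + 5)*(-124) = 11*(-124) = -1364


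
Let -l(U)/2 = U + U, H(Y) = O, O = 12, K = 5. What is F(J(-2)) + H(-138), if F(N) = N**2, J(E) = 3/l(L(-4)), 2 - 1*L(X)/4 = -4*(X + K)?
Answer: 12289/1024 ≈ 12.001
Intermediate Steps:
H(Y) = 12
L(X) = 88 + 16*X (L(X) = 8 - (-16)*(X + 5) = 8 - (-16)*(5 + X) = 8 - 4*(-20 - 4*X) = 8 + (80 + 16*X) = 88 + 16*X)
l(U) = -4*U (l(U) = -2*(U + U) = -4*U)
J(E) = -1/32 (J(E) = 3/((-4*(88 + 16*(-4)))) = 3/((-4*(88 - 64))) = 3/((-4*24)) = 3/(-96) = 3*(-1/96) = -1/32)
F(J(-2)) + H(-138) = (-1/32)**2 + 12 = 1/1024 + 12 = 12289/1024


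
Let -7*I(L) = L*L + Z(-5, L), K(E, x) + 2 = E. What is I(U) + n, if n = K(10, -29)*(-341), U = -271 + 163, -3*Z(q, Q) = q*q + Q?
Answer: -92363/21 ≈ -4398.2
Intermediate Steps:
K(E, x) = -2 + E
Z(q, Q) = -Q/3 - q**2/3 (Z(q, Q) = -(q*q + Q)/3 = -(q**2 + Q)/3 = -(Q + q**2)/3 = -Q/3 - q**2/3)
U = -108
n = -2728 (n = (-2 + 10)*(-341) = 8*(-341) = -2728)
I(L) = 25/21 - L**2/7 + L/21 (I(L) = -(L*L + (-L/3 - 1/3*(-5)**2))/7 = -(L**2 + (-L/3 - 1/3*25))/7 = -(L**2 + (-L/3 - 25/3))/7 = -(L**2 + (-25/3 - L/3))/7 = -(-25/3 + L**2 - L/3)/7 = 25/21 - L**2/7 + L/21)
I(U) + n = (25/21 - 1/7*(-108)**2 + (1/21)*(-108)) - 2728 = (25/21 - 1/7*11664 - 36/7) - 2728 = (25/21 - 11664/7 - 36/7) - 2728 = -35075/21 - 2728 = -92363/21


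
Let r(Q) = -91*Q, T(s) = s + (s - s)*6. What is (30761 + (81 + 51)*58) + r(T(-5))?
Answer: 38872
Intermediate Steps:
T(s) = s (T(s) = s + 0*6 = s + 0 = s)
(30761 + (81 + 51)*58) + r(T(-5)) = (30761 + (81 + 51)*58) - 91*(-5) = (30761 + 132*58) + 455 = (30761 + 7656) + 455 = 38417 + 455 = 38872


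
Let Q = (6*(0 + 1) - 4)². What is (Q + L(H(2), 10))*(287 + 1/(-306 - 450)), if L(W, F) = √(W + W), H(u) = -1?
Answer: 216971/189 + 216971*I*√2/756 ≈ 1148.0 + 405.88*I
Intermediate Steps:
Q = 4 (Q = (6*1 - 4)² = (6 - 4)² = 2² = 4)
L(W, F) = √2*√W (L(W, F) = √(2*W) = √2*√W)
(Q + L(H(2), 10))*(287 + 1/(-306 - 450)) = (4 + √2*√(-1))*(287 + 1/(-306 - 450)) = (4 + √2*I)*(287 + 1/(-756)) = (4 + I*√2)*(287 - 1/756) = (4 + I*√2)*(216971/756) = 216971/189 + 216971*I*√2/756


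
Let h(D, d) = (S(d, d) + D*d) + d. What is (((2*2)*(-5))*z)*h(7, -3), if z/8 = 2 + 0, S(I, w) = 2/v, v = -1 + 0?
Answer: 8320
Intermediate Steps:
v = -1
S(I, w) = -2 (S(I, w) = 2/(-1) = 2*(-1) = -2)
z = 16 (z = 8*(2 + 0) = 8*2 = 16)
h(D, d) = -2 + d + D*d (h(D, d) = (-2 + D*d) + d = -2 + d + D*d)
(((2*2)*(-5))*z)*h(7, -3) = (((2*2)*(-5))*16)*(-2 - 3 + 7*(-3)) = ((4*(-5))*16)*(-2 - 3 - 21) = -20*16*(-26) = -320*(-26) = 8320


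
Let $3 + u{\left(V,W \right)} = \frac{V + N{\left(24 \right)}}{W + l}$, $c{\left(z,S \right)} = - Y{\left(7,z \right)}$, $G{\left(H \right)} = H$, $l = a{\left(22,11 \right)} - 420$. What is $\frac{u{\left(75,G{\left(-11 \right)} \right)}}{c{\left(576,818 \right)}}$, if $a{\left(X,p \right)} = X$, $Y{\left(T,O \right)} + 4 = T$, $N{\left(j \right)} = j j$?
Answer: $\frac{626}{409} \approx 1.5306$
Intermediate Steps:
$N{\left(j \right)} = j^{2}$
$Y{\left(T,O \right)} = -4 + T$
$l = -398$ ($l = 22 - 420 = -398$)
$c{\left(z,S \right)} = -3$ ($c{\left(z,S \right)} = - (-4 + 7) = \left(-1\right) 3 = -3$)
$u{\left(V,W \right)} = -3 + \frac{576 + V}{-398 + W}$ ($u{\left(V,W \right)} = -3 + \frac{V + 24^{2}}{W - 398} = -3 + \frac{V + 576}{-398 + W} = -3 + \frac{576 + V}{-398 + W}$)
$\frac{u{\left(75,G{\left(-11 \right)} \right)}}{c{\left(576,818 \right)}} = \frac{\frac{1}{-398 - 11} \left(1770 + 75 - -33\right)}{-3} = \frac{1770 + 75 + 33}{-409} \left(- \frac{1}{3}\right) = \left(- \frac{1}{409}\right) 1878 \left(- \frac{1}{3}\right) = \left(- \frac{1878}{409}\right) \left(- \frac{1}{3}\right) = \frac{626}{409}$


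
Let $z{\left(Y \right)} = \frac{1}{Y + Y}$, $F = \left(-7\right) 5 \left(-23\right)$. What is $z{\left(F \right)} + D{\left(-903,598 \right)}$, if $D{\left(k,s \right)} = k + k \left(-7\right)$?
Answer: $\frac{8722981}{1610} \approx 5418.0$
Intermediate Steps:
$D{\left(k,s \right)} = - 6 k$ ($D{\left(k,s \right)} = k - 7 k = - 6 k$)
$F = 805$ ($F = \left(-35\right) \left(-23\right) = 805$)
$z{\left(Y \right)} = \frac{1}{2 Y}$
$z{\left(F \right)} + D{\left(-903,598 \right)} = \frac{1}{2 \cdot 805} - -5418 = \frac{1}{2} \cdot \frac{1}{805} + 5418 = \frac{1}{1610} + 5418 = \frac{8722981}{1610}$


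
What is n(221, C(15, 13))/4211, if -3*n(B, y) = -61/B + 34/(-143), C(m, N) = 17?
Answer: 1249/30710823 ≈ 4.0670e-5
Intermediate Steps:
n(B, y) = 34/429 + 61/(3*B) (n(B, y) = -(-61/B + 34/(-143))/3 = -(-61/B + 34*(-1/143))/3 = -(-61/B - 34/143)/3 = -(-34/143 - 61/B)/3 = 34/429 + 61/(3*B))
n(221, C(15, 13))/4211 = ((1/429)*(8723 + 34*221)/221)/4211 = ((1/429)*(1/221)*(8723 + 7514))*(1/4211) = ((1/429)*(1/221)*16237)*(1/4211) = (1249/7293)*(1/4211) = 1249/30710823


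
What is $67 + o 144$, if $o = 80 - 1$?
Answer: $11443$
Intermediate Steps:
$o = 79$ ($o = 80 - 1 = 79$)
$67 + o 144 = 67 + 79 \cdot 144 = 67 + 11376 = 11443$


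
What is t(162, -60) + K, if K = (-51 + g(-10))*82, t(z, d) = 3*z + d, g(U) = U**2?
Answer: 4444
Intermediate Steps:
t(z, d) = d + 3*z
K = 4018 (K = (-51 + (-10)**2)*82 = (-51 + 100)*82 = 49*82 = 4018)
t(162, -60) + K = (-60 + 3*162) + 4018 = (-60 + 486) + 4018 = 426 + 4018 = 4444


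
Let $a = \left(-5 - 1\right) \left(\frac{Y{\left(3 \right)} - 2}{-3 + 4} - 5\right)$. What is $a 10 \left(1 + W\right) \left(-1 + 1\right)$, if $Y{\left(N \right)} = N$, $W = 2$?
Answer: $0$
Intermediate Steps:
$a = 24$ ($a = \left(-5 - 1\right) \left(\frac{3 - 2}{-3 + 4} - 5\right) = - 6 \left(1 \cdot 1^{-1} - 5\right) = - 6 \left(1 \cdot 1 - 5\right) = - 6 \left(1 - 5\right) = \left(-6\right) \left(-4\right) = 24$)
$a 10 \left(1 + W\right) \left(-1 + 1\right) = 24 \cdot 10 \left(1 + 2\right) \left(-1 + 1\right) = 240 \cdot 3 \cdot 0 = 240 \cdot 0 = 0$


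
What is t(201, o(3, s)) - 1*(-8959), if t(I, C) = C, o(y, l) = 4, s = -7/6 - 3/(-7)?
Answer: 8963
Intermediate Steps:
s = -31/42 (s = -7*1/6 - 3*(-1/7) = -7/6 + 3/7 = -31/42 ≈ -0.73810)
t(201, o(3, s)) - 1*(-8959) = 4 - 1*(-8959) = 4 + 8959 = 8963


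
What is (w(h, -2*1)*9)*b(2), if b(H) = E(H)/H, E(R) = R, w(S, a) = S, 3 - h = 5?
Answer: -18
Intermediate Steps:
h = -2 (h = 3 - 1*5 = 3 - 5 = -2)
b(H) = 1 (b(H) = H/H = 1)
(w(h, -2*1)*9)*b(2) = -2*9*1 = -18*1 = -18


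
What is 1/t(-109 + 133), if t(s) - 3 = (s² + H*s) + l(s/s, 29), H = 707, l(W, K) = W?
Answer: 1/17548 ≈ 5.6987e-5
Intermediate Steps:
t(s) = 4 + s² + 707*s (t(s) = 3 + ((s² + 707*s) + s/s) = 3 + ((s² + 707*s) + 1) = 3 + (1 + s² + 707*s) = 4 + s² + 707*s)
1/t(-109 + 133) = 1/(4 + (-109 + 133)² + 707*(-109 + 133)) = 1/(4 + 24² + 707*24) = 1/(4 + 576 + 16968) = 1/17548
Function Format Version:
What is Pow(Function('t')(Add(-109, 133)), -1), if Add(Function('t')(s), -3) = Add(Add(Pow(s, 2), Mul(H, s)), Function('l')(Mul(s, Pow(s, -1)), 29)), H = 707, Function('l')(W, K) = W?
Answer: Rational(1, 17548) ≈ 5.6987e-5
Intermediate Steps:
Function('t')(s) = Add(4, Pow(s, 2), Mul(707, s)) (Function('t')(s) = Add(3, Add(Add(Pow(s, 2), Mul(707, s)), Mul(s, Pow(s, -1)))) = Add(3, Add(Add(Pow(s, 2), Mul(707, s)), 1)) = Add(3, Add(1, Pow(s, 2), Mul(707, s))) = Add(4, Pow(s, 2), Mul(707, s)))
Pow(Function('t')(Add(-109, 133)), -1) = Pow(Add(4, Pow(Add(-109, 133), 2), Mul(707, Add(-109, 133))), -1) = Pow(Add(4, Pow(24, 2), Mul(707, 24)), -1) = Pow(Add(4, 576, 16968), -1) = Pow(17548, -1) = Rational(1, 17548)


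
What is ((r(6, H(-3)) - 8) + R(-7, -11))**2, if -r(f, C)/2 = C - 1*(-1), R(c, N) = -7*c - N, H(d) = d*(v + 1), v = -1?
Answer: 2500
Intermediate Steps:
H(d) = 0 (H(d) = d*(-1 + 1) = d*0 = 0)
R(c, N) = -N - 7*c
r(f, C) = -2 - 2*C (r(f, C) = -2*(C - 1*(-1)) = -2*(C + 1) = -2*(1 + C) = -2 - 2*C)
((r(6, H(-3)) - 8) + R(-7, -11))**2 = (((-2 - 2*0) - 8) + (-1*(-11) - 7*(-7)))**2 = (((-2 + 0) - 8) + (11 + 49))**2 = ((-2 - 8) + 60)**2 = (-10 + 60)**2 = 50**2 = 2500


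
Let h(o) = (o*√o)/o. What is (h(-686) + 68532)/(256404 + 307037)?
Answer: 68532/563441 + 7*I*√14/563441 ≈ 0.12163 + 4.6485e-5*I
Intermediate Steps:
h(o) = √o (h(o) = o^(3/2)/o = √o)
(h(-686) + 68532)/(256404 + 307037) = (√(-686) + 68532)/(256404 + 307037) = (7*I*√14 + 68532)/563441 = (68532 + 7*I*√14)*(1/563441) = 68532/563441 + 7*I*√14/563441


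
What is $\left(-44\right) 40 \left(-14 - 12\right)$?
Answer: $45760$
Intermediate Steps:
$\left(-44\right) 40 \left(-14 - 12\right) = - 1760 \left(-14 - 12\right) = \left(-1760\right) \left(-26\right) = 45760$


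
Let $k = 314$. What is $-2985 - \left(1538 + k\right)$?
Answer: $-4837$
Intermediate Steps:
$-2985 - \left(1538 + k\right) = -2985 - 1852 = -4837$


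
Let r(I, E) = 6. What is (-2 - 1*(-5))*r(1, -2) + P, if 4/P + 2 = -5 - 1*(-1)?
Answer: 52/3 ≈ 17.333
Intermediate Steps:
P = -⅔ (P = 4/(-2 + (-5 - 1*(-1))) = 4/(-2 + (-5 + 1)) = 4/(-2 - 4) = 4/(-6) = 4*(-⅙) = -⅔ ≈ -0.66667)
(-2 - 1*(-5))*r(1, -2) + P = (-2 - 1*(-5))*6 - ⅔ = (-2 + 5)*6 - ⅔ = 3*6 - ⅔ = 18 - ⅔ = 52/3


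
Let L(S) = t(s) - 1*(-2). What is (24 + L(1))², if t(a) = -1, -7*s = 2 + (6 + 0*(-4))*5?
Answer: 625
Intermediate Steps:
s = -32/7 (s = -(2 + (6 + 0*(-4))*5)/7 = -(2 + (6 + 0)*5)/7 = -(2 + 6*5)/7 = -(2 + 30)/7 = -⅐*32 = -32/7 ≈ -4.5714)
L(S) = 1 (L(S) = -1 - 1*(-2) = -1 + 2 = 1)
(24 + L(1))² = (24 + 1)² = 25² = 625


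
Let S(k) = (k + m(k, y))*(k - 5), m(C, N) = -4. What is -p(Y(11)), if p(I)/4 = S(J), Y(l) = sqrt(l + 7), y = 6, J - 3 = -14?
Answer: -960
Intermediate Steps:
J = -11 (J = 3 - 14 = -11)
Y(l) = sqrt(7 + l)
S(k) = (-5 + k)*(-4 + k) (S(k) = (k - 4)*(k - 5) = (-4 + k)*(-5 + k) = (-5 + k)*(-4 + k))
p(I) = 960 (p(I) = 4*(20 + (-11)**2 - 9*(-11)) = 4*(20 + 121 + 99) = 4*240 = 960)
-p(Y(11)) = -1*960 = -960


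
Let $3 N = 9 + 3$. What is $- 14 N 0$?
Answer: $0$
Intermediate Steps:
$N = 4$ ($N = \frac{9 + 3}{3} = \frac{1}{3} \cdot 12 = 4$)
$- 14 N 0 = \left(-14\right) 4 \cdot 0 = \left(-56\right) 0 = 0$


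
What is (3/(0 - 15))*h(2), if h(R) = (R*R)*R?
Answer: -8/5 ≈ -1.6000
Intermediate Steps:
h(R) = R**3 (h(R) = R**2*R = R**3)
(3/(0 - 15))*h(2) = (3/(0 - 15))*2**3 = (3/(-15))*8 = -1/15*3*8 = -1/5*8 = -8/5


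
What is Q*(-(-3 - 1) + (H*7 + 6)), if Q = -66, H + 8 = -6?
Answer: 5808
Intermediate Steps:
H = -14 (H = -8 - 6 = -14)
Q*(-(-3 - 1) + (H*7 + 6)) = -66*(-(-3 - 1) + (-14*7 + 6)) = -66*(-1*(-4) + (-98 + 6)) = -66*(4 - 92) = -66*(-88) = 5808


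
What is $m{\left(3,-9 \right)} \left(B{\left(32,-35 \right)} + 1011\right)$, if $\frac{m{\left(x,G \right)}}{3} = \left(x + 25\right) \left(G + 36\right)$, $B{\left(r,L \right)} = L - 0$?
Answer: $2213568$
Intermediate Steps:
$B{\left(r,L \right)} = L$ ($B{\left(r,L \right)} = L + 0 = L$)
$m{\left(x,G \right)} = 3 \left(25 + x\right) \left(36 + G\right)$ ($m{\left(x,G \right)} = 3 \left(x + 25\right) \left(G + 36\right) = 3 \left(25 + x\right) \left(36 + G\right)$)
$m{\left(3,-9 \right)} \left(B{\left(32,-35 \right)} + 1011\right) = \left(2700 + 75 \left(-9\right) + 108 \cdot 3 + 3 \left(-9\right) 3\right) \left(-35 + 1011\right) = \left(2700 - 675 + 324 - 81\right) 976 = 2268 \cdot 976 = 2213568$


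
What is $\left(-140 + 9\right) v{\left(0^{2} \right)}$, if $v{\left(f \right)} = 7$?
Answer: $-917$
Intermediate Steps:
$\left(-140 + 9\right) v{\left(0^{2} \right)} = \left(-140 + 9\right) 7 = \left(-131\right) 7 = -917$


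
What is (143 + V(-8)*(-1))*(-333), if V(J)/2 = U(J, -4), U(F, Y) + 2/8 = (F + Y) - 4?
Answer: -116883/2 ≈ -58442.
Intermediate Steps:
U(F, Y) = -17/4 + F + Y (U(F, Y) = -¼ + ((F + Y) - 4) = -¼ + (-4 + F + Y) = -17/4 + F + Y)
V(J) = -33/2 + 2*J (V(J) = 2*(-17/4 + J - 4) = 2*(-33/4 + J) = -33/2 + 2*J)
(143 + V(-8)*(-1))*(-333) = (143 + (-33/2 + 2*(-8))*(-1))*(-333) = (143 + (-33/2 - 16)*(-1))*(-333) = (143 - 65/2*(-1))*(-333) = (143 + 65/2)*(-333) = (351/2)*(-333) = -116883/2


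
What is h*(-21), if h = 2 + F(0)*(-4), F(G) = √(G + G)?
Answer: -42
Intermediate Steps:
F(G) = √2*√G (F(G) = √(2*G) = √2*√G)
h = 2 (h = 2 + (√2*√0)*(-4) = 2 + (√2*0)*(-4) = 2 + 0*(-4) = 2 + 0 = 2)
h*(-21) = 2*(-21) = -42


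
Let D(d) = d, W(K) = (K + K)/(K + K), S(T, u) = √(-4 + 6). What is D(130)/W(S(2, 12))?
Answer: 130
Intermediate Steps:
S(T, u) = √2
W(K) = 1 (W(K) = (2*K)/((2*K)) = (2*K)*(1/(2*K)) = 1)
D(130)/W(S(2, 12)) = 130/1 = 130*1 = 130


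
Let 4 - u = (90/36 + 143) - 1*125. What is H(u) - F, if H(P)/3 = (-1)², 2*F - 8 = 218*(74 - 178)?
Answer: 11335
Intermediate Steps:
u = -33/2 (u = 4 - ((90/36 + 143) - 1*125) = 4 - ((90*(1/36) + 143) - 125) = 4 - ((5/2 + 143) - 125) = 4 - (291/2 - 125) = 4 - 1*41/2 = 4 - 41/2 = -33/2 ≈ -16.500)
F = -11332 (F = 4 + (218*(74 - 178))/2 = 4 + (218*(-104))/2 = 4 + (½)*(-22672) = 4 - 11336 = -11332)
H(P) = 3 (H(P) = 3*(-1)² = 3*1 = 3)
H(u) - F = 3 - 1*(-11332) = 3 + 11332 = 11335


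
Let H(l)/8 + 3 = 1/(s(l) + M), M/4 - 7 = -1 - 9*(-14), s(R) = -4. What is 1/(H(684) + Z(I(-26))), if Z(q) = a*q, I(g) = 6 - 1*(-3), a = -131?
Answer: -131/157591 ≈ -0.00083127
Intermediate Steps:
M = 528 (M = 28 + 4*(-1 - 9*(-14)) = 28 + 4*(-1 + 126) = 28 + 4*125 = 28 + 500 = 528)
I(g) = 9 (I(g) = 6 + 3 = 9)
H(l) = -3142/131 (H(l) = -24 + 8/(-4 + 528) = -24 + 8/524 = -24 + 8*(1/524) = -24 + 2/131 = -3142/131)
Z(q) = -131*q
1/(H(684) + Z(I(-26))) = 1/(-3142/131 - 131*9) = 1/(-3142/131 - 1179) = 1/(-157591/131) = -131/157591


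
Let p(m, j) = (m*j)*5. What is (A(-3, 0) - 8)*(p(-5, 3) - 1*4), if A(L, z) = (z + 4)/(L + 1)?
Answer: 790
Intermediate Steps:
p(m, j) = 5*j*m (p(m, j) = (j*m)*5 = 5*j*m)
A(L, z) = (4 + z)/(1 + L)
(A(-3, 0) - 8)*(p(-5, 3) - 1*4) = ((4 + 0)/(1 - 3) - 8)*(5*3*(-5) - 1*4) = (4/(-2) - 8)*(-75 - 4) = (-½*4 - 8)*(-79) = (-2 - 8)*(-79) = -10*(-79) = 790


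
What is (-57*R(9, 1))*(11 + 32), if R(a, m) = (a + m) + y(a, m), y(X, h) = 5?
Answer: -36765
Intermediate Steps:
R(a, m) = 5 + a + m (R(a, m) = (a + m) + 5 = 5 + a + m)
(-57*R(9, 1))*(11 + 32) = (-57*(5 + 9 + 1))*(11 + 32) = -57*15*43 = -855*43 = -36765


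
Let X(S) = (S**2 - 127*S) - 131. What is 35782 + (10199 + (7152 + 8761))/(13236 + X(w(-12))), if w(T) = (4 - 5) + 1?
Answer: 468949222/13105 ≈ 35784.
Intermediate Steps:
w(T) = 0 (w(T) = -1 + 1 = 0)
X(S) = -131 + S**2 - 127*S
35782 + (10199 + (7152 + 8761))/(13236 + X(w(-12))) = 35782 + (10199 + (7152 + 8761))/(13236 + (-131 + 0**2 - 127*0)) = 35782 + (10199 + 15913)/(13236 + (-131 + 0 + 0)) = 35782 + 26112/(13236 - 131) = 35782 + 26112/13105 = 468949222/13105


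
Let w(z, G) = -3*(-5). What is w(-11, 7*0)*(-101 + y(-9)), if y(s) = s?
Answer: -1650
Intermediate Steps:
w(z, G) = 15
w(-11, 7*0)*(-101 + y(-9)) = 15*(-101 - 9) = 15*(-110) = -1650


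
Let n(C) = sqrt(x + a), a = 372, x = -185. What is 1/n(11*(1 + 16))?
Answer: sqrt(187)/187 ≈ 0.073127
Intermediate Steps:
n(C) = sqrt(187) (n(C) = sqrt(-185 + 372) = sqrt(187))
1/n(11*(1 + 16)) = 1/(sqrt(187)) = sqrt(187)/187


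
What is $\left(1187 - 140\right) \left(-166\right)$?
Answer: $-173802$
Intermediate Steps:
$\left(1187 - 140\right) \left(-166\right) = 1047 \left(-166\right) = -173802$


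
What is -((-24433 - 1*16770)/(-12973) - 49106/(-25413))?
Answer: -39166139/7667043 ≈ -5.1084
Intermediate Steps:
-((-24433 - 1*16770)/(-12973) - 49106/(-25413)) = -((-24433 - 16770)*(-1/12973) - 49106*(-1/25413)) = -(-41203*(-1/12973) + 1142/591) = -(41203/12973 + 1142/591) = -1*39166139/7667043 = -39166139/7667043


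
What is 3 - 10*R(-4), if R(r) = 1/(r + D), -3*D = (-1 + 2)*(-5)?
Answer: 51/7 ≈ 7.2857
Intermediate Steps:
D = 5/3 (D = -(-1 + 2)*(-5)/3 = -(-5)/3 = -⅓*(-5) = 5/3 ≈ 1.6667)
R(r) = 1/(5/3 + r) (R(r) = 1/(r + 5/3) = 1/(5/3 + r))
3 - 10*R(-4) = 3 - 30/(5 + 3*(-4)) = 3 - 30/(5 - 12) = 3 - 30/(-7) = 3 - 30*(-1)/7 = 3 - 10*(-3/7) = 3 + 30/7 = 51/7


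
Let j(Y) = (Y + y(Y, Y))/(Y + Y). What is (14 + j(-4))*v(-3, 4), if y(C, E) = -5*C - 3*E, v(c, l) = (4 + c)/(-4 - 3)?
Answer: -3/2 ≈ -1.5000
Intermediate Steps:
v(c, l) = -4/7 - c/7 (v(c, l) = (4 + c)/(-7) = (4 + c)*(-⅐) = -4/7 - c/7)
j(Y) = -7/2 (j(Y) = (Y + (-5*Y - 3*Y))/(Y + Y) = (Y - 8*Y)/((2*Y)) = (-7*Y)*(1/(2*Y)) = -7/2)
(14 + j(-4))*v(-3, 4) = (14 - 7/2)*(-4/7 - ⅐*(-3)) = 21*(-4/7 + 3/7)/2 = (21/2)*(-⅐) = -3/2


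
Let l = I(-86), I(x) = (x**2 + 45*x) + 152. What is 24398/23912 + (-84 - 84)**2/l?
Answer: 63719011/7329028 ≈ 8.6941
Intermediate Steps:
I(x) = 152 + x**2 + 45*x
l = 3678 (l = 152 + (-86)**2 + 45*(-86) = 152 + 7396 - 3870 = 3678)
24398/23912 + (-84 - 84)**2/l = 24398/23912 + (-84 - 84)**2/3678 = 24398*(1/23912) + (-168)**2*(1/3678) = 12199/11956 + 28224*(1/3678) = 12199/11956 + 4704/613 = 63719011/7329028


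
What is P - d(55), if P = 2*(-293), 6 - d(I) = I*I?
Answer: 2433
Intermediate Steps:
d(I) = 6 - I² (d(I) = 6 - I*I = 6 - I²)
P = -586
P - d(55) = -586 - (6 - 1*55²) = -586 - (6 - 1*3025) = -586 - (6 - 3025) = -586 - 1*(-3019) = -586 + 3019 = 2433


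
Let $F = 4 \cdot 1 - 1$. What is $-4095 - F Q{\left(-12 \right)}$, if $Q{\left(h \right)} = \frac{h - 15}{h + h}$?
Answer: $- \frac{32787}{8} \approx -4098.4$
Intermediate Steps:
$Q{\left(h \right)} = \frac{-15 + h}{2 h}$
$F = 3$ ($F = 4 - 1 = 3$)
$-4095 - F Q{\left(-12 \right)} = -4095 - 3 \frac{-15 - 12}{2 \left(-12\right)} = -4095 - 3 \cdot \frac{1}{2} \left(- \frac{1}{12}\right) \left(-27\right) = -4095 - 3 \cdot \frac{9}{8} = -4095 - \frac{27}{8} = - \frac{32787}{8}$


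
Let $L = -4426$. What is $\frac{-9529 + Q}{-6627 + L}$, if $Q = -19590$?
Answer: $\frac{29119}{11053} \approx 2.6345$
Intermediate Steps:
$\frac{-9529 + Q}{-6627 + L} = \frac{-9529 - 19590}{-6627 - 4426} = - \frac{29119}{-11053} = \left(-29119\right) \left(- \frac{1}{11053}\right) = \frac{29119}{11053}$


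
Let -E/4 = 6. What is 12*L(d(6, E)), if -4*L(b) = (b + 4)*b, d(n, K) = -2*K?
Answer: -7488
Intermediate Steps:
E = -24 (E = -4*6 = -24)
L(b) = -b*(4 + b)/4 (L(b) = -(b + 4)*b/4 = -(4 + b)*b/4 = -b*(4 + b)/4)
12*L(d(6, E)) = 12*(-(-2*(-24))*(4 - 2*(-24))/4) = 12*(-¼*48*(4 + 48)) = 12*(-¼*48*52) = 12*(-624) = -7488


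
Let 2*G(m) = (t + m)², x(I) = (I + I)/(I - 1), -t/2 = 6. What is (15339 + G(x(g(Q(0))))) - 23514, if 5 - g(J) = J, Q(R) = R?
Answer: -65039/8 ≈ -8129.9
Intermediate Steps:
t = -12 (t = -2*6 = -12)
g(J) = 5 - J
x(I) = 2*I/(-1 + I) (x(I) = (2*I)/(-1 + I) = 2*I/(-1 + I))
G(m) = (-12 + m)²/2
(15339 + G(x(g(Q(0))))) - 23514 = (15339 + (-12 + 2*(5 - 1*0)/(-1 + (5 - 1*0)))²/2) - 23514 = (15339 + (-12 + 2*(5 + 0)/(-1 + (5 + 0)))²/2) - 23514 = (15339 + (-12 + 2*5/(-1 + 5))²/2) - 23514 = (15339 + (-12 + 2*5/4)²/2) - 23514 = (15339 + (-12 + 2*5*(¼))²/2) - 23514 = (15339 + (-12 + 5/2)²/2) - 23514 = (15339 + (-19/2)²/2) - 23514 = (15339 + (½)*(361/4)) - 23514 = (15339 + 361/8) - 23514 = 123073/8 - 23514 = -65039/8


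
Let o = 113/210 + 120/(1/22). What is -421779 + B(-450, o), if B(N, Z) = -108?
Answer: -421887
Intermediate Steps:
o = 554513/210 (o = 113*(1/210) + 120/(1/22) = 113/210 + 120*22 = 113/210 + 2640 = 554513/210 ≈ 2640.5)
-421779 + B(-450, o) = -421779 - 108 = -421887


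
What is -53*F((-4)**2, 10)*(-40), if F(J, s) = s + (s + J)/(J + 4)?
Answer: 23956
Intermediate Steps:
F(J, s) = s + (J + s)/(4 + J)
-53*F((-4)**2, 10)*(-40) = -53*((-4)**2 + 5*10 + (-4)**2*10)/(4 + (-4)**2)*(-40) = -53*(16 + 50 + 16*10)/(4 + 16)*(-40) = -53*(16 + 50 + 160)/20*(-40) = -53*226/20*(-40) = -53*113/10*(-40) = -5989/10*(-40) = 23956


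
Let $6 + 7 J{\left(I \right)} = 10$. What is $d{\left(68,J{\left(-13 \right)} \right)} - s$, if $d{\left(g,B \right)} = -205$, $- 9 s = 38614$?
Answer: $\frac{36769}{9} \approx 4085.4$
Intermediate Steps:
$s = - \frac{38614}{9}$ ($s = \left(- \frac{1}{9}\right) 38614 = - \frac{38614}{9} \approx -4290.4$)
$J{\left(I \right)} = \frac{4}{7}$ ($J{\left(I \right)} = - \frac{6}{7} + \frac{1}{7} \cdot 10 = - \frac{6}{7} + \frac{10}{7} = \frac{4}{7}$)
$d{\left(68,J{\left(-13 \right)} \right)} - s = -205 - - \frac{38614}{9} = -205 + \frac{38614}{9} = \frac{36769}{9}$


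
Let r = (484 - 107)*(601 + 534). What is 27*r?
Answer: 11553165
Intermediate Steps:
r = 427895 (r = 377*1135 = 427895)
27*r = 27*427895 = 11553165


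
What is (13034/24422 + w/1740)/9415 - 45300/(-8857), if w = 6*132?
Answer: 755173389844087/147647535599725 ≈ 5.1147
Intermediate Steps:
w = 792
(13034/24422 + w/1740)/9415 - 45300/(-8857) = (13034/24422 + 792/1740)/9415 - 45300/(-8857) = (13034*(1/24422) + 792*(1/1740))*(1/9415) - 45300*(-1/8857) = (6517/12211 + 66/145)*(1/9415) + 45300/8857 = (1750891/1770595)*(1/9415) + 45300/8857 = 1750891/16670151925 + 45300/8857 = 755173389844087/147647535599725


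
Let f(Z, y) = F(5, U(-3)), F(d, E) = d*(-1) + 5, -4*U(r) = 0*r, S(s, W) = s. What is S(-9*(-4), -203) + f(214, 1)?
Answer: 36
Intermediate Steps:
U(r) = 0 (U(r) = -0*r = -¼*0 = 0)
F(d, E) = 5 - d (F(d, E) = -d + 5 = 5 - d)
f(Z, y) = 0 (f(Z, y) = 5 - 1*5 = 5 - 5 = 0)
S(-9*(-4), -203) + f(214, 1) = -9*(-4) + 0 = 36 + 0 = 36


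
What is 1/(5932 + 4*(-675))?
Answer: 1/3232 ≈ 0.00030941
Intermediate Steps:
1/(5932 + 4*(-675)) = 1/(5932 - 2700) = 1/3232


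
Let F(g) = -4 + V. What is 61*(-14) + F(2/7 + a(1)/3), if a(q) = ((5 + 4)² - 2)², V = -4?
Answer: -862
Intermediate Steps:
a(q) = 6241 (a(q) = (9² - 2)² = (81 - 2)² = 79² = 6241)
F(g) = -8 (F(g) = -4 - 4 = -8)
61*(-14) + F(2/7 + a(1)/3) = 61*(-14) - 8 = -854 - 8 = -862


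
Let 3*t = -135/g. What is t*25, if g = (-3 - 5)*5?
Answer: 225/8 ≈ 28.125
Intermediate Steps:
g = -40 (g = -8*5 = -40)
t = 9/8 (t = (-135/(-40))/3 = (-135*(-1/40))/3 = (⅓)*(27/8) = 9/8 ≈ 1.1250)
t*25 = (9/8)*25 = 225/8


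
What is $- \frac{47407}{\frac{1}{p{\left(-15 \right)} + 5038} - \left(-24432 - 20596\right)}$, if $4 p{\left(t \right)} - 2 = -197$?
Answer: $- \frac{946101499}{898623800} \approx -1.0528$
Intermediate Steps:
$p{\left(t \right)} = - \frac{195}{4}$ ($p{\left(t \right)} = \frac{1}{2} + \frac{1}{4} \left(-197\right) = \frac{1}{2} - \frac{197}{4} = - \frac{195}{4}$)
$- \frac{47407}{\frac{1}{p{\left(-15 \right)} + 5038} - \left(-24432 - 20596\right)} = - \frac{47407}{\frac{1}{- \frac{195}{4} + 5038} - \left(-24432 - 20596\right)} = - \frac{47407}{\frac{1}{\frac{19957}{4}} - -45028} = - \frac{47407}{\frac{4}{19957} + 45028} = - \frac{47407}{\frac{898623800}{19957}} = \left(-47407\right) \frac{19957}{898623800} = - \frac{946101499}{898623800}$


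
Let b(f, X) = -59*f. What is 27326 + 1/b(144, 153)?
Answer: 232161695/8496 ≈ 27326.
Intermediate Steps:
27326 + 1/b(144, 153) = 27326 + 1/(-59*144) = 27326 + 1/(-8496) = 27326 - 1/8496 = 232161695/8496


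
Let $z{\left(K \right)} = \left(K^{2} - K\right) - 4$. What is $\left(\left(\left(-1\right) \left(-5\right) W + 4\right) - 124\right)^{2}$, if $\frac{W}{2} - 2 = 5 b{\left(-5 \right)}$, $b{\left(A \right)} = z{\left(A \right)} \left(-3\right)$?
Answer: $16000000$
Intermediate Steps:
$z{\left(K \right)} = -4 + K^{2} - K$
$b{\left(A \right)} = 12 - 3 A^{2} + 3 A$ ($b{\left(A \right)} = \left(-4 + A^{2} - A\right) \left(-3\right) = 12 - 3 A^{2} + 3 A$)
$W = -776$ ($W = 4 + 2 \cdot 5 \left(12 - 3 \left(-5\right)^{2} + 3 \left(-5\right)\right) = 4 + 2 \cdot 5 \left(12 - 75 - 15\right) = 4 + 2 \cdot 5 \left(-78\right) = 4 + 2 \left(-390\right) = 4 - 780 = -776$)
$\left(\left(\left(-1\right) \left(-5\right) W + 4\right) - 124\right)^{2} = \left(\left(\left(-1\right) \left(-5\right) \left(-776\right) + 4\right) - 124\right)^{2} = \left(\left(5 \left(-776\right) + 4\right) - 124\right)^{2} = \left(\left(-3880 + 4\right) - 124\right)^{2} = \left(-3876 - 124\right)^{2} = \left(-4000\right)^{2} = 16000000$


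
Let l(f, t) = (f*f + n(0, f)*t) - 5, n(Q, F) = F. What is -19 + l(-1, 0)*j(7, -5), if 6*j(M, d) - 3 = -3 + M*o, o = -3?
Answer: -5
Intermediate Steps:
j(M, d) = -M/2 (j(M, d) = ½ + (-3 + M*(-3))/6 = ½ + (-3 - 3*M)/6 = ½ + (-½ - M/2) = -M/2)
l(f, t) = -5 + f² + f*t (l(f, t) = (f*f + f*t) - 5 = (f² + f*t) - 5 = -5 + f² + f*t)
-19 + l(-1, 0)*j(7, -5) = -19 + (-5 + (-1)² - 1*0)*(-½*7) = -19 + (-5 + 1 + 0)*(-7/2) = -19 - 4*(-7/2) = -19 + 14 = -5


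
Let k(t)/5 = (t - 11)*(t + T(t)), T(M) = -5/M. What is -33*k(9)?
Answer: 8360/3 ≈ 2786.7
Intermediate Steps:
k(t) = 5*(-11 + t)*(t - 5/t) (k(t) = 5*((t - 11)*(t - 5/t)) = 5*((-11 + t)*(t - 5/t)) = 5*(-11 + t)*(t - 5/t))
-33*k(9) = -33*(-25 - 55*9 + 5*9² + 275/9) = -33*(-25 - 495 + 5*81 + 275*(⅑)) = -33*(-25 - 495 + 405 + 275/9) = -33*(-760/9) = 8360/3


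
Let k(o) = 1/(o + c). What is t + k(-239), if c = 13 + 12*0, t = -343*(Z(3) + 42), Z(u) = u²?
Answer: -3953419/226 ≈ -17493.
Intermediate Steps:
t = -17493 (t = -343*(3² + 42) = -343*(9 + 42) = -343*51 = -17493)
c = 13 (c = 13 + 0 = 13)
k(o) = 1/(13 + o) (k(o) = 1/(o + 13) = 1/(13 + o))
t + k(-239) = -17493 + 1/(13 - 239) = -17493 + 1/(-226) = -17493 - 1/226 = -3953419/226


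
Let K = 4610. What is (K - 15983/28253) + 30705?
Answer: 997738712/28253 ≈ 35314.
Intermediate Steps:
(K - 15983/28253) + 30705 = (4610 - 15983/28253) + 30705 = 130230347/28253 + 30705 = 997738712/28253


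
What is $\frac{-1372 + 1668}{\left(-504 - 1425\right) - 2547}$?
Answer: $- \frac{74}{1119} \approx -0.066131$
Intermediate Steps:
$\frac{-1372 + 1668}{\left(-504 - 1425\right) - 2547} = \frac{296}{\left(-504 - 1425\right) - 2547} = \frac{296}{-1929 - 2547} = \frac{296}{-4476} = 296 \left(- \frac{1}{4476}\right) = - \frac{74}{1119}$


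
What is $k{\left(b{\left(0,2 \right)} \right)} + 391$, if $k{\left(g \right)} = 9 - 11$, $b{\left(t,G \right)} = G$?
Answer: $389$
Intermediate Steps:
$k{\left(g \right)} = -2$ ($k{\left(g \right)} = 9 - 11 = -2$)
$k{\left(b{\left(0,2 \right)} \right)} + 391 = -2 + 391 = 389$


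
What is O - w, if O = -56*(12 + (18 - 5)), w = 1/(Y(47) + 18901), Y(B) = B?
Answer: -26527201/18948 ≈ -1400.0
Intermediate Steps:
w = 1/18948 (w = 1/(47 + 18901) = 1/18948 ≈ 5.2776e-5)
O = -1400 (O = -56*(12 + 13) = -56*25 = -1400)
O - w = -1400 - 1*1/18948 = -1400 - 1/18948 = -26527201/18948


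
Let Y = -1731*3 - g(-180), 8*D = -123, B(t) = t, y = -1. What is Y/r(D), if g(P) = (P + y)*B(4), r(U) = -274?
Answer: 4469/274 ≈ 16.310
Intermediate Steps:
D = -123/8 (D = (⅛)*(-123) = -123/8 ≈ -15.375)
g(P) = -4 + 4*P (g(P) = (P - 1)*4 = (-1 + P)*4 = -4 + 4*P)
Y = -4469 (Y = -1731*3 - (-4 + 4*(-180)) = -5193 - (-4 - 720) = -5193 - 1*(-724) = -5193 + 724 = -4469)
Y/r(D) = -4469/(-274) = -4469*(-1/274) = 4469/274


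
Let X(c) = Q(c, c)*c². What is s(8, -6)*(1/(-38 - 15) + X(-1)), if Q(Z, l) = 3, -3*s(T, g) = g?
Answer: 316/53 ≈ 5.9623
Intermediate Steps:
s(T, g) = -g/3
X(c) = 3*c²
s(8, -6)*(1/(-38 - 15) + X(-1)) = (-⅓*(-6))*(1/(-38 - 15) + 3*(-1)²) = 2*(1/(-53) + 3*1) = 2*(-1/53 + 3) = 2*(158/53) = 316/53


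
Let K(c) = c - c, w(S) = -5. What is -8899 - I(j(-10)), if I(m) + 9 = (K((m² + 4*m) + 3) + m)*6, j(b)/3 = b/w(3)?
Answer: -8926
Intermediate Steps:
K(c) = 0
j(b) = -3*b/5 (j(b) = 3*(b/(-5)) = 3*(b*(-⅕)) = 3*(-b/5) = -3*b/5)
I(m) = -9 + 6*m (I(m) = -9 + (0 + m)*6 = -9 + m*6 = -9 + 6*m)
-8899 - I(j(-10)) = -8899 - (-9 + 6*(-⅗*(-10))) = -8899 - (-9 + 6*6) = -8899 - (-9 + 36) = -8899 - 1*27 = -8899 - 27 = -8926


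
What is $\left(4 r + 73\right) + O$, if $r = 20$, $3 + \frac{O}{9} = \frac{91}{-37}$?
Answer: $\frac{3843}{37} \approx 103.86$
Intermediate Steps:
$O = - \frac{1818}{37}$ ($O = -27 + 9 \frac{91}{-37} = -27 + 9 \cdot 91 \left(- \frac{1}{37}\right) = -27 + 9 \left(- \frac{91}{37}\right) = -27 - \frac{819}{37} = - \frac{1818}{37} \approx -49.135$)
$\left(4 r + 73\right) + O = \left(4 \cdot 20 + 73\right) - \frac{1818}{37} = \left(80 + 73\right) - \frac{1818}{37} = 153 - \frac{1818}{37} = \frac{3843}{37}$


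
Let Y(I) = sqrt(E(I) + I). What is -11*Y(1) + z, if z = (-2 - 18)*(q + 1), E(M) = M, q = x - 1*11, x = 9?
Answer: 20 - 11*sqrt(2) ≈ 4.4436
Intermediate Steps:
q = -2 (q = 9 - 1*11 = 9 - 11 = -2)
Y(I) = sqrt(2)*sqrt(I) (Y(I) = sqrt(I + I) = sqrt(2*I) = sqrt(2)*sqrt(I))
z = 20 (z = (-2 - 18)*(-2 + 1) = -20*(-1) = 20)
-11*Y(1) + z = -11*sqrt(2)*sqrt(1) + 20 = -11*sqrt(2) + 20 = 20 - 11*sqrt(2)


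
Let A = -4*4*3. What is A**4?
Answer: 5308416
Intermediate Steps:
A = -48 (A = -16*3 = -48)
A**4 = (-48)**4 = 5308416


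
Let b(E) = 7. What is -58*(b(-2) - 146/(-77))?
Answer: -39730/77 ≈ -515.97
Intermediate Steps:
-58*(b(-2) - 146/(-77)) = -58*(7 - 146/(-77)) = -58*(7 - 146*(-1/77)) = -58*(7 + 146/77) = -58*685/77 = -39730/77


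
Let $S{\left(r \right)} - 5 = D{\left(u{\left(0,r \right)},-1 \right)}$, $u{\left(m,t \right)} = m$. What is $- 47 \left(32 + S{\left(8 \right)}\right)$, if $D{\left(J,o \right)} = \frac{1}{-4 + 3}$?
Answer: $-1692$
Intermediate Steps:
$D{\left(J,o \right)} = -1$ ($D{\left(J,o \right)} = \frac{1}{-1} = -1$)
$S{\left(r \right)} = 4$ ($S{\left(r \right)} = 5 - 1 = 4$)
$- 47 \left(32 + S{\left(8 \right)}\right) = - 47 \left(32 + 4\right) = \left(-47\right) 36 = -1692$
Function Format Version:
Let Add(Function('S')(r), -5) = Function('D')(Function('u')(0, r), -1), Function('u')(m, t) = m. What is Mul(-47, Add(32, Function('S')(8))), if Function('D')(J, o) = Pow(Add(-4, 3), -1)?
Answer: -1692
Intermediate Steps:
Function('D')(J, o) = -1 (Function('D')(J, o) = Pow(-1, -1) = -1)
Function('S')(r) = 4 (Function('S')(r) = Add(5, -1) = 4)
Mul(-47, Add(32, Function('S')(8))) = Mul(-47, Add(32, 4)) = Mul(-47, 36) = -1692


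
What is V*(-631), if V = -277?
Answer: 174787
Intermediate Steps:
V*(-631) = -277*(-631) = 174787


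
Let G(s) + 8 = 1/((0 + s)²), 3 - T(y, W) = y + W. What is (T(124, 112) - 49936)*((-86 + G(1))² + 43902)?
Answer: -2636431119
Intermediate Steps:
T(y, W) = 3 - W - y (T(y, W) = 3 - (y + W) = 3 - (W + y) = 3 + (-W - y) = 3 - W - y)
G(s) = -8 + s⁻² (G(s) = -8 + 1/((0 + s)²) = -8 + 1/(s²) = -8 + s⁻²)
(T(124, 112) - 49936)*((-86 + G(1))² + 43902) = ((3 - 1*112 - 1*124) - 49936)*((-86 + (-8 + 1⁻²))² + 43902) = ((3 - 112 - 124) - 49936)*((-86 + (-8 + 1))² + 43902) = (-233 - 49936)*((-86 - 7)² + 43902) = -50169*((-93)² + 43902) = -50169*(8649 + 43902) = -50169*52551 = -2636431119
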